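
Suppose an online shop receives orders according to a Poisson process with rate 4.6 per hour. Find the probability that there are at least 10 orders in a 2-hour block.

0.4389

Over the interval, μ = 4.6 × 2 = 9.2 (a 2-hour block = 2 hours).
P(N ≥ 10) = 1 − P(N ≤ 9) = 1 − Σ_{j=0}^{9} e^(−μ) μ^j/j! ≈ 0.4389.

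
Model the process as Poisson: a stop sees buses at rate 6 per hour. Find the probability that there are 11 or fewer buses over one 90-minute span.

Over the interval, μ = 6 × 1.5 = 9 (a 90-minute span = 1.5 hours).
P(N ≤ 11) = Σ_{j=0}^{11} e^(−μ) μ^j/j! ≈ 0.8030.

0.8030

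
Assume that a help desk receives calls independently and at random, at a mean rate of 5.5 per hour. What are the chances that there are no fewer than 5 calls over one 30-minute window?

0.1446

Over the interval, μ = 5.5 × 0.5 = 2.75 (a 30-minute window = 0.5 hours).
P(N ≥ 5) = 1 − P(N ≤ 4) = 1 − Σ_{j=0}^{4} e^(−μ) μ^j/j! ≈ 0.1446.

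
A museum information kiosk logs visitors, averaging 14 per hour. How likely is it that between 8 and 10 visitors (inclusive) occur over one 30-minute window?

0.3028

Over the interval, μ = 14 × 0.5 = 7 (a 30-minute window = 0.5 hours).
P(8 ≤ N ≤ 10) = Σ_{j=8}^{10} e^(−7) · 7^j/j! ≈ 0.3028.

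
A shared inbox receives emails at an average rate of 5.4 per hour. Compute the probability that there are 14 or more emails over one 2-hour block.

Over the interval, μ = 5.4 × 2 = 10.8 (a 2-hour block = 2 hours).
P(N ≥ 14) = 1 − P(N ≤ 13) = 1 − Σ_{j=0}^{13} e^(−μ) μ^j/j! ≈ 0.2005.

0.2005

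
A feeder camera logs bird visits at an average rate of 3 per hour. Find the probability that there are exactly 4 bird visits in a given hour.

With mean μ = 3 per hour,
P(N = 4) = e^(−μ) μ^4/4! = e^(−3) · 3^4/24 ≈ 0.1680.

0.1680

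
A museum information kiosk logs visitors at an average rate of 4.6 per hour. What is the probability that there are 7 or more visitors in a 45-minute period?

0.0615

Over the interval, μ = 4.6 × 0.75 = 3.45 (a 45-minute period = 0.75 hours).
P(N ≥ 7) = 1 − P(N ≤ 6) = 1 − Σ_{j=0}^{6} e^(−μ) μ^j/j! ≈ 0.0615.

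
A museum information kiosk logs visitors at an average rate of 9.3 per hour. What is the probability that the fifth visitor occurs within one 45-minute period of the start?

Over the interval, μ = 9.3 × 0.75 = 6.975 (a 45-minute period = 0.75 hours).
The fifth arrival falls in the interval iff at least 5 events occur there: P(S_5 ≤ t) = P(N ≥ 5) = 1 − P(N ≤ 4) ≈ 0.8247.

0.8247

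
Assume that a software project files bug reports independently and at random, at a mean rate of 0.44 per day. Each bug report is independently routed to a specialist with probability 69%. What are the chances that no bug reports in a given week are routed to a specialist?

Thinning: the bug reports that are routed to a specialist themselves form a Poisson process with rate 0.69 × 0.44 = 0.3036 per day.
Over the interval, μ = 0.3036 × 7 = 2.1252 (a week = 7 days).
P(N = 0) = e^(−2.1252) · 2.1252^0/0! ≈ 0.1194.

0.1194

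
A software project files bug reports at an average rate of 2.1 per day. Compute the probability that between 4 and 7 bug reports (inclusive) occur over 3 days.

Over the interval, μ = 2.1 × 3 = 6.3 (3 days).
P(4 ≤ N ≤ 7) = Σ_{j=4}^{7} e^(−6.3) · 6.3^j/j! ≈ 0.5754.

0.5754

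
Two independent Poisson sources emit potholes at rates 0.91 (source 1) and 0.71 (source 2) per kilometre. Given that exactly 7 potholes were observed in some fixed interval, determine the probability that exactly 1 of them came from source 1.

Given the total, each event is independently from source 1 with probability p = λ_1/(λ_1+λ_2) = 0.91/1.62 ≈ 0.5617.
So K ~ Binomial(7, 0.91/1.62): P(K = 1) = C(7,1) · (0.91/1.62)^1 · (0.71/1.62)^6 ≈ 0.0279.

0.0279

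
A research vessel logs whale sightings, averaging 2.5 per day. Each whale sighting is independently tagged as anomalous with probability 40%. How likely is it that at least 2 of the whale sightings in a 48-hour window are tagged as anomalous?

0.5940

Thinning: the whale sightings that are tagged as anomalous themselves form a Poisson process with rate 0.4 × 2.5 = 1 per day.
Over the interval, μ = 1 × 2 = 2 (a 48-hour window = 2 days).
P(N ≥ 2) = 1 − P(N ≤ 1) ≈ 0.5940.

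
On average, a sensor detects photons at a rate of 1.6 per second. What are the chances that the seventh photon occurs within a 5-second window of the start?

Over the interval, μ = 1.6 × 5 = 8 (a 5-second window = 5 seconds).
The seventh arrival falls in the interval iff at least 7 events occur there: P(S_7 ≤ t) = P(N ≥ 7) = 1 − P(N ≤ 6) ≈ 0.6866.

0.6866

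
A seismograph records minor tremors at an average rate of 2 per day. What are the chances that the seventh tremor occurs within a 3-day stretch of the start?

0.3937

Over the interval, μ = 2 × 3 = 6 (a 3-day stretch = 3 days).
The seventh arrival falls in the interval iff at least 7 events occur there: P(S_7 ≤ t) = P(N ≥ 7) = 1 − P(N ≤ 6) ≈ 0.3937.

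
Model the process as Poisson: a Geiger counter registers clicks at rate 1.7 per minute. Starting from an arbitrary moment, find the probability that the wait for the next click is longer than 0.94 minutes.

The wait for the next event is exponential with rate λ = 1.7 per minute.
P(T > 0.94) = e^(−λt) = e^(−1.7 × 0.94) = e^(−1.598) ≈ 0.2023.

0.2023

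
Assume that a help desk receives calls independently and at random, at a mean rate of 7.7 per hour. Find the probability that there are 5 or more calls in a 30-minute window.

0.3419

Over the interval, μ = 7.7 × 0.5 = 3.85 (a 30-minute window = 0.5 hours).
P(N ≥ 5) = 1 − P(N ≤ 4) = 1 − Σ_{j=0}^{4} e^(−μ) μ^j/j! ≈ 0.3419.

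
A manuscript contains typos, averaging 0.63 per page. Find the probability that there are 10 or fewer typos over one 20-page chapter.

Over the interval, μ = 0.63 × 20 = 12.6 (a 20-page chapter = 20 pages).
P(N ≤ 10) = Σ_{j=0}^{10} e^(−μ) μ^j/j! ≈ 0.2876.

0.2876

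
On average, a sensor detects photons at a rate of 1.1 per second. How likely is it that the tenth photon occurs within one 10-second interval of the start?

Over the interval, μ = 1.1 × 10 = 11 (a 10-second interval = 10 seconds).
The tenth arrival falls in the interval iff at least 10 events occur there: P(S_10 ≤ t) = P(N ≥ 10) = 1 − P(N ≤ 9) ≈ 0.6595.

0.6595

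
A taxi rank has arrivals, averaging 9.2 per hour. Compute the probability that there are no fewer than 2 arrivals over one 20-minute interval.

Over the interval, μ = 9.2 × 1/3 ≈ 3.06667 (a 20-minute interval = 1/3 hours).
P(N ≥ 2) = 1 − P(N ≤ 1) = 1 − Σ_{j=0}^{1} e^(−μ) μ^j/j! ≈ 0.8106.

0.8106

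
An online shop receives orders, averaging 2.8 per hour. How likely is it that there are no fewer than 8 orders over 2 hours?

0.2030

Over the interval, μ = 2.8 × 2 = 5.6 (2 hours).
P(N ≥ 8) = 1 − P(N ≤ 7) = 1 − Σ_{j=0}^{7} e^(−μ) μ^j/j! ≈ 0.2030.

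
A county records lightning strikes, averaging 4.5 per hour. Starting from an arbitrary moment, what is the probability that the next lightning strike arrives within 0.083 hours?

Inter-arrival times are exponential with rate λ = 4.5 per hour.
P(T ≤ 0.083) = 1 − e^(−λt) = 1 − e^(−4.5 × 0.083) = 1 − e^(−0.3735) ≈ 0.3117.

0.3117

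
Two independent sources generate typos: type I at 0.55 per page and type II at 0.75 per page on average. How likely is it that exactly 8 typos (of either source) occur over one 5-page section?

Independent Poisson processes superpose: combined rate λ = 0.55 + 0.75 = 1.3 per page.
Over the interval, μ = 1.3 × 5 = 6.5 (a 5-page section = 5 pages).
P(N = 8) = e^(−6.5) · 6.5^8/8! ≈ 0.1188.

0.1188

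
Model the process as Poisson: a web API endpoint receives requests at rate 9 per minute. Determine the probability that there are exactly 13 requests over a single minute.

With mean μ = 9 per minute,
P(N = 13) = e^(−μ) μ^13/13! = e^(−9) · 9^13/6227020800 ≈ 0.0504.

0.0504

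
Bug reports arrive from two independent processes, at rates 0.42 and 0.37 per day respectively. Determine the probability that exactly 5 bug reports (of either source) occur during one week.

Independent Poisson processes superpose: combined rate λ = 0.42 + 0.37 = 0.79 per day.
Over the interval, μ = 0.79 × 7 = 5.53 (a week = 7 days).
P(N = 5) = e^(−5.53) · 5.53^5/5! ≈ 0.1709.

0.1709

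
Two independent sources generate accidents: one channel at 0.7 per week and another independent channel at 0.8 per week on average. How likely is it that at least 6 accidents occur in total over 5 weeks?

0.7586

Independent Poisson processes superpose: combined rate λ = 0.7 + 0.8 = 1.5 per week.
Over the interval, μ = 1.5 × 5 = 7.5 (5 weeks).
P(N ≥ 6) = 1 − P(N ≤ 5) ≈ 0.7586.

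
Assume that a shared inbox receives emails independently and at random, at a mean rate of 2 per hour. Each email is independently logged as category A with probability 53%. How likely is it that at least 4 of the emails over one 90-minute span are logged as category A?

0.0774

Thinning: the emails that are logged as category A themselves form a Poisson process with rate 0.53 × 2 = 1.06 per hour.
Over the interval, μ = 1.06 × 1.5 = 1.59 (a 90-minute span = 1.5 hours).
P(N ≥ 4) = 1 − P(N ≤ 3) ≈ 0.0774.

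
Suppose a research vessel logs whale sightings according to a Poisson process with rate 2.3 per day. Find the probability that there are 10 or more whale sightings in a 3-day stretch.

0.1595

Over the interval, μ = 2.3 × 3 = 6.9 (a 3-day stretch = 3 days).
P(N ≥ 10) = 1 − P(N ≤ 9) = 1 − Σ_{j=0}^{9} e^(−μ) μ^j/j! ≈ 0.1595.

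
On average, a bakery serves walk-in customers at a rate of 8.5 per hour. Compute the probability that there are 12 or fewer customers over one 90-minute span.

0.4908

Over the interval, μ = 8.5 × 1.5 = 12.75 (a 90-minute span = 1.5 hours).
P(N ≤ 12) = Σ_{j=0}^{12} e^(−μ) μ^j/j! ≈ 0.4908.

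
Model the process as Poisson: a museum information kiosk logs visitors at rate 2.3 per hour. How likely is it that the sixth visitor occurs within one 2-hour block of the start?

0.3142

Over the interval, μ = 2.3 × 2 = 4.6 (a 2-hour block = 2 hours).
The sixth arrival falls in the interval iff at least 6 events occur there: P(S_6 ≤ t) = P(N ≥ 6) = 1 − P(N ≤ 5) ≈ 0.3142.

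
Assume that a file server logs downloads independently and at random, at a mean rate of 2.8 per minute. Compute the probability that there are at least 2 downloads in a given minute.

With mean μ = 2.8 per minute,
P(N ≥ 2) = 1 − P(N ≤ 1) = 1 − Σ_{j=0}^{1} e^(−μ) μ^j/j! ≈ 0.7689.

0.7689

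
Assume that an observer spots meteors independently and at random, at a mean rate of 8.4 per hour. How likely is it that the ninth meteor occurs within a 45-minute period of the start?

Over the interval, μ = 8.4 × 0.75 = 6.3 (a 45-minute period = 0.75 hours).
The ninth arrival falls in the interval iff at least 9 events occur there: P(S_9 ≤ t) = P(N ≥ 9) = 1 − P(N ≤ 8) ≈ 0.1852.

0.1852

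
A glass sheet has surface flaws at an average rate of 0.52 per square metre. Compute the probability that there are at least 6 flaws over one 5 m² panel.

Over the interval, μ = 0.52 × 5 = 2.6 (a 5 m² panel = 5 square metres).
P(N ≥ 6) = 1 − P(N ≤ 5) = 1 − Σ_{j=0}^{5} e^(−μ) μ^j/j! ≈ 0.0490.

0.0490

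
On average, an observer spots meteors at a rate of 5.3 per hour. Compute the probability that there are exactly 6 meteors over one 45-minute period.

0.1029

Over the interval, μ = 5.3 × 0.75 = 3.975 (a 45-minute period = 0.75 hours).
P(N = 6) = e^(−μ) μ^6/6! = e^(−3.975) · 3.975^6/720 ≈ 0.1029.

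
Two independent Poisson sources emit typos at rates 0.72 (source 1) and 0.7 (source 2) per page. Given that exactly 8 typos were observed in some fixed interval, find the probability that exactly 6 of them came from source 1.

0.1156

Given the total, each event is independently from source 1 with probability p = λ_1/(λ_1+λ_2) = 0.72/1.42 ≈ 0.5070.
So K ~ Binomial(8, 0.72/1.42): P(K = 6) = C(8,6) · (0.72/1.42)^6 · (0.7/1.42)^2 ≈ 0.1156.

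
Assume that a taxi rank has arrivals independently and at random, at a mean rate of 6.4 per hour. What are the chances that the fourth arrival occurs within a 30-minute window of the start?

0.3975

Over the interval, μ = 6.4 × 0.5 = 3.2 (a 30-minute window = 0.5 hours).
The fourth arrival falls in the interval iff at least 4 events occur there: P(S_4 ≤ t) = P(N ≥ 4) = 1 − P(N ≤ 3) ≈ 0.3975.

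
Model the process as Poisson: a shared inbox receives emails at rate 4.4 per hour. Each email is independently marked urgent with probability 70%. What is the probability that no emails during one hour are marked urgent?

0.0460

Thinning: the emails that are marked urgent themselves form a Poisson process with rate 0.7 × 4.4 = 3.08 per hour.
So μ = 3.08.
P(N = 0) = e^(−3.08) · 3.08^0/0! ≈ 0.0460.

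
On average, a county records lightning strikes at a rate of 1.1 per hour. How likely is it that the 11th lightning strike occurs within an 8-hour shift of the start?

0.2706

Over the interval, μ = 1.1 × 8 = 8.8 (an 8-hour shift = 8 hours).
The 11th arrival falls in the interval iff at least 11 events occur there: P(S_11 ≤ t) = P(N ≥ 11) = 1 − P(N ≤ 10) ≈ 0.2706.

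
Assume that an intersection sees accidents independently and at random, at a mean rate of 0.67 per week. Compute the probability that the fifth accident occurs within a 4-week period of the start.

Over the interval, μ = 0.67 × 4 = 2.68 (a 4-week period = 4 weeks).
The fifth arrival falls in the interval iff at least 5 events occur there: P(S_5 ≤ t) = P(N ≥ 5) = 1 − P(N ≤ 4) ≈ 0.1341.

0.1341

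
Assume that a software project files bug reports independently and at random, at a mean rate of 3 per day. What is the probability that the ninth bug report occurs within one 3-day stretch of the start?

0.5443

Over the interval, μ = 3 × 3 = 9 (a 3-day stretch = 3 days).
The ninth arrival falls in the interval iff at least 9 events occur there: P(S_9 ≤ t) = P(N ≥ 9) = 1 − P(N ≤ 8) ≈ 0.5443.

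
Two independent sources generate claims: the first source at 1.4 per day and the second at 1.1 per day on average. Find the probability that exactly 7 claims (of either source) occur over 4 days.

0.0901

Independent Poisson processes superpose: combined rate λ = 1.4 + 1.1 = 2.5 per day.
Over the interval, μ = 2.5 × 4 = 10 (4 days).
P(N = 7) = e^(−10) · 10^7/7! ≈ 0.0901.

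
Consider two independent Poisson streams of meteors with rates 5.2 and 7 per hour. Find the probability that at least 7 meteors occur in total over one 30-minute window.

0.4098

Independent Poisson processes superpose: combined rate λ = 5.2 + 7 = 12.2 per hour.
Over the interval, μ = 12.2 × 0.5 = 6.1 (a 30-minute window = 0.5 hours).
P(N ≥ 7) = 1 − P(N ≤ 6) ≈ 0.4098.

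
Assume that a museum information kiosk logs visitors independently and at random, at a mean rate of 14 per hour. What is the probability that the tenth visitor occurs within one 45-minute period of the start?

0.6029

Over the interval, μ = 14 × 0.75 = 10.5 (a 45-minute period = 0.75 hours).
The tenth arrival falls in the interval iff at least 10 events occur there: P(S_10 ≤ t) = P(N ≥ 10) = 1 − P(N ≤ 9) ≈ 0.6029.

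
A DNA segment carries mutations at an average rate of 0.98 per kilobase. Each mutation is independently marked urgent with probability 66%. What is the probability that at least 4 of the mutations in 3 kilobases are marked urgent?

0.1323

Thinning: the mutations that are marked urgent themselves form a Poisson process with rate 0.66 × 0.98 = 0.6468 per kilobase.
Over the interval, μ = 0.6468 × 3 = 1.9404 (3 kilobases).
P(N ≥ 4) = 1 − P(N ≤ 3) ≈ 0.1323.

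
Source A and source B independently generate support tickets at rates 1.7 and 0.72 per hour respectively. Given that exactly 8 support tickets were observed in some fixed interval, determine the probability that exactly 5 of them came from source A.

Given the total, each event is independently from source A with probability p = λ_A/(λ_A+λ_B) = 1.7/2.42 ≈ 0.7025.
So K ~ Binomial(8, 1.7/2.42): P(K = 5) = C(8,5) · (1.7/2.42)^5 · (0.72/2.42)^3 ≈ 0.2523.

0.2523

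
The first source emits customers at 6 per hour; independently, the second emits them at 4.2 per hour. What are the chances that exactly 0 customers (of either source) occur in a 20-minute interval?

Independent Poisson processes superpose: combined rate λ = 6 + 4.2 = 10.2 per hour.
Over the interval, μ = 10.2 × 1/3 = 3.4 (a 20-minute interval = 1/3 hours).
P(N = 0) = e^(−3.4) · 3.4^0/0! ≈ 0.0334.

0.0334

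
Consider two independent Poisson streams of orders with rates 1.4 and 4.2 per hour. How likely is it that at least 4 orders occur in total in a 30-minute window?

Independent Poisson processes superpose: combined rate λ = 1.4 + 4.2 = 5.6 per hour.
Over the interval, μ = 5.6 × 0.5 = 2.8 (a 30-minute window = 0.5 hours).
P(N ≥ 4) = 1 − P(N ≤ 3) ≈ 0.3081.

0.3081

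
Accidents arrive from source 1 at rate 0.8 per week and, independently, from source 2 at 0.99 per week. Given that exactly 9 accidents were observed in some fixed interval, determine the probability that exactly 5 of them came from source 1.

0.2102

Given the total, each event is independently from source 1 with probability p = λ_1/(λ_1+λ_2) = 0.8/1.79 ≈ 0.4469.
So K ~ Binomial(9, 0.8/1.79): P(K = 5) = C(9,5) · (0.8/1.79)^5 · (0.99/1.79)^4 ≈ 0.2102.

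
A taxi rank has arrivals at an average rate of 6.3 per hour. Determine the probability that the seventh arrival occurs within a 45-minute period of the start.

Over the interval, μ = 6.3 × 0.75 = 4.725 (a 45-minute period = 0.75 hours).
The seventh arrival falls in the interval iff at least 7 events occur there: P(S_7 ≤ t) = P(N ≥ 7) = 1 − P(N ≤ 6) ≈ 0.1988.

0.1988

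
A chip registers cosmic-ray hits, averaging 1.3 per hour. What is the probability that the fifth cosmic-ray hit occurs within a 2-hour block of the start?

Over the interval, μ = 1.3 × 2 = 2.6 (a 2-hour block = 2 hours).
The fifth arrival falls in the interval iff at least 5 events occur there: P(S_5 ≤ t) = P(N ≥ 5) = 1 − P(N ≤ 4) ≈ 0.1226.

0.1226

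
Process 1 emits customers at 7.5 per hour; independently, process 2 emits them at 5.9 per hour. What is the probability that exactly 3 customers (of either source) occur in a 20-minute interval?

0.1706

Independent Poisson processes superpose: combined rate λ = 7.5 + 5.9 = 13.4 per hour.
Over the interval, μ = 13.4 × 1/3 ≈ 4.46667 (a 20-minute interval = 1/3 hours).
P(N = 3) = e^(−4.46667) · 4.46667^3/3! ≈ 0.1706.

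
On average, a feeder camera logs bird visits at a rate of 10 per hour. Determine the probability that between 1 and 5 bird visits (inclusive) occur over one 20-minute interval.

Over the interval, μ = 10 × 1/3 ≈ 3.33333 (a 20-minute interval = 1/3 hours).
P(1 ≤ N ≤ 5) = Σ_{j=1}^{5} e^(−3.33333) · 3.33333^j/j! ≈ 0.8432.

0.8432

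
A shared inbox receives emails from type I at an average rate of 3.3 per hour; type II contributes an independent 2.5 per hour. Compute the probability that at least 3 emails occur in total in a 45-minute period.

0.8088

Independent Poisson processes superpose: combined rate λ = 3.3 + 2.5 = 5.8 per hour.
Over the interval, μ = 5.8 × 0.75 = 4.35 (a 45-minute period = 0.75 hours).
P(N ≥ 3) = 1 − P(N ≤ 2) ≈ 0.8088.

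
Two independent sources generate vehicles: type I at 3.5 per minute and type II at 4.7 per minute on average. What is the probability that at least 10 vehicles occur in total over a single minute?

0.3085

Independent Poisson processes superpose: combined rate λ = 3.5 + 4.7 = 8.2 per minute.
So μ = 8.2.
P(N ≥ 10) = 1 − P(N ≤ 9) ≈ 0.3085.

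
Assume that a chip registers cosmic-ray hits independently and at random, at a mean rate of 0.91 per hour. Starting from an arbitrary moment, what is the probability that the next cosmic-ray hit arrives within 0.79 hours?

0.5127

Inter-arrival times are exponential with rate λ = 0.91 per hour.
P(T ≤ 0.79) = 1 − e^(−λt) = 1 − e^(−0.91 × 0.79) = 1 − e^(−0.7189) ≈ 0.5127.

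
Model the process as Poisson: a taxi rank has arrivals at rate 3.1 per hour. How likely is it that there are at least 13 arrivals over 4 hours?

0.4697

Over the interval, μ = 3.1 × 4 = 12.4 (4 hours).
P(N ≥ 13) = 1 − P(N ≤ 12) = 1 − Σ_{j=0}^{12} e^(−μ) μ^j/j! ≈ 0.4697.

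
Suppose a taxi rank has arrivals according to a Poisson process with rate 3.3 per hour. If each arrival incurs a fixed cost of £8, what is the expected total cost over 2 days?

E[N] = 3.3 × 48 = 158.4 (2 days = 48 hours); E[cost] = 158.4 × £8 = £1267.2.

£1267.2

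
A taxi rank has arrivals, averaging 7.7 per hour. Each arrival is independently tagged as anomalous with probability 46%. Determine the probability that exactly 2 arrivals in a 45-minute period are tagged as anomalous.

Thinning: the arrivals that are tagged as anomalous themselves form a Poisson process with rate 0.46 × 7.7 = 3.542 per hour.
Over the interval, μ = 3.542 × 0.75 = 2.6565 (a 45-minute period = 0.75 hours).
P(N = 2) = e^(−2.6565) · 2.6565^2/2! ≈ 0.2477.

0.2477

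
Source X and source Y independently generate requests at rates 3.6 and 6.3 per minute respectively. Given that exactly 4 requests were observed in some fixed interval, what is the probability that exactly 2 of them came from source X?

0.3213

Given the total, each event is independently from source X with probability p = λ_X/(λ_X+λ_Y) = 3.6/9.9 ≈ 0.3636.
So K ~ Binomial(4, 3.6/9.9): P(K = 2) = C(4,2) · (3.6/9.9)^2 · (6.3/9.9)^2 ≈ 0.3213.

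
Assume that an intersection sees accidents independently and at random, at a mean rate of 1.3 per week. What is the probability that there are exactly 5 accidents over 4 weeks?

0.1748

Over the interval, μ = 1.3 × 4 = 5.2 (4 weeks).
P(N = 5) = e^(−μ) μ^5/5! = e^(−5.2) · 5.2^5/120 ≈ 0.1748.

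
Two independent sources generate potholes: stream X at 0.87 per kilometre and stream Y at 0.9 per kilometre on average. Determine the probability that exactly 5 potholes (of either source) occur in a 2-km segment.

Independent Poisson processes superpose: combined rate λ = 0.87 + 0.9 = 1.77 per kilometre.
Over the interval, μ = 1.77 × 2 = 3.54 (a 2-km segment = 2 kilometres).
P(N = 5) = e^(−3.54) · 3.54^5/5! ≈ 0.1344.

0.1344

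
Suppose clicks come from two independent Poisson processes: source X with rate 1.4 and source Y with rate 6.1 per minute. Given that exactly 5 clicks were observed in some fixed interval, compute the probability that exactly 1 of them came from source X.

0.4084

Given the total, each event is independently from source X with probability p = λ_X/(λ_X+λ_Y) = 1.4/7.5 ≈ 0.1867.
So K ~ Binomial(5, 1.4/7.5): P(K = 1) = C(5,1) · (1.4/7.5)^1 · (6.1/7.5)^4 ≈ 0.4084.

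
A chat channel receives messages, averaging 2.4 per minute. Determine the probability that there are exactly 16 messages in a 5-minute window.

Over the interval, μ = 2.4 × 5 = 12 (a 5-minute window = 5 minutes).
P(N = 16) = e^(−μ) μ^16/16! = e^(−12) · 12^16/20922789888000 ≈ 0.0543.

0.0543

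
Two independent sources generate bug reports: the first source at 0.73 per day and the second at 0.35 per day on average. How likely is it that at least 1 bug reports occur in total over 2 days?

0.8847

Independent Poisson processes superpose: combined rate λ = 0.73 + 0.35 = 1.08 per day.
Over the interval, μ = 1.08 × 2 = 2.16 (2 days).
P(N ≥ 1) = 1 − P(N ≤ 0) ≈ 0.8847.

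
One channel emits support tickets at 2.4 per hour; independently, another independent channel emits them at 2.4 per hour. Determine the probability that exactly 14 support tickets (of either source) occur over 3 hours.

Independent Poisson processes superpose: combined rate λ = 2.4 + 2.4 = 4.8 per hour.
Over the interval, μ = 4.8 × 3 = 14.4 (3 hours).
P(N = 14) = e^(−14.4) · 14.4^14/14! ≈ 0.1054.

0.1054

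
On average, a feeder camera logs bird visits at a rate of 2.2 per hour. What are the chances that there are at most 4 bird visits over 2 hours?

Over the interval, μ = 2.2 × 2 = 4.4 (2 hours).
P(N ≤ 4) = Σ_{j=0}^{4} e^(−μ) μ^j/j! ≈ 0.5512.

0.5512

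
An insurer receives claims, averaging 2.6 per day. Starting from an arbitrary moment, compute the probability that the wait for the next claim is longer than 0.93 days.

The wait for the next event is exponential with rate λ = 2.6 per day.
P(T > 0.93) = e^(−λt) = e^(−2.6 × 0.93) = e^(−2.418) ≈ 0.0891.

0.0891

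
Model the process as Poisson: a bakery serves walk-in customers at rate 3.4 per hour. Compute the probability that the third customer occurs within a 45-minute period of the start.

0.4689

Over the interval, μ = 3.4 × 0.75 = 2.55 (a 45-minute period = 0.75 hours).
The third arrival falls in the interval iff at least 3 events occur there: P(S_3 ≤ t) = P(N ≥ 3) = 1 − P(N ≤ 2) ≈ 0.4689.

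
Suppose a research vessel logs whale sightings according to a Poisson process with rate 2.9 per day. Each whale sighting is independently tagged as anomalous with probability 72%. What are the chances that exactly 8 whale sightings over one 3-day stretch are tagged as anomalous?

Thinning: the whale sightings that are tagged as anomalous themselves form a Poisson process with rate 0.72 × 2.9 = 2.088 per day.
Over the interval, μ = 2.088 × 3 = 6.264 (a 3-day stretch = 3 days).
P(N = 8) = e^(−6.264) · 6.264^8/8! ≈ 0.1119.

0.1119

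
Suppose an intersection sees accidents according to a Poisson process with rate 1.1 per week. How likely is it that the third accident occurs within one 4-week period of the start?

0.8149

Over the interval, μ = 1.1 × 4 = 4.4 (a 4-week period = 4 weeks).
The third arrival falls in the interval iff at least 3 events occur there: P(S_3 ≤ t) = P(N ≥ 3) = 1 − P(N ≤ 2) ≈ 0.8149.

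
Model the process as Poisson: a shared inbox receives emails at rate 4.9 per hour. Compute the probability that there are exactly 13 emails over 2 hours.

Over the interval, μ = 4.9 × 2 = 9.8 (2 hours).
P(N = 13) = e^(−μ) μ^13/13! = e^(−9.8) · 9.8^13/6227020800 ≈ 0.0685.

0.0685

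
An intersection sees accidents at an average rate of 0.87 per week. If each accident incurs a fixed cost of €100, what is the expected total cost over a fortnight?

€174

E[N] = 0.87 × 2 = 1.74 (a fortnight = 2 weeks); E[cost] = 1.74 × €100 = €174.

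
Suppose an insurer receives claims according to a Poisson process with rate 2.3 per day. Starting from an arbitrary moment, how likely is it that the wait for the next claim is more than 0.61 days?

The wait for the next event is exponential with rate λ = 2.3 per day.
P(T > 0.61) = e^(−λt) = e^(−2.3 × 0.61) = e^(−1.403) ≈ 0.2459.

0.2459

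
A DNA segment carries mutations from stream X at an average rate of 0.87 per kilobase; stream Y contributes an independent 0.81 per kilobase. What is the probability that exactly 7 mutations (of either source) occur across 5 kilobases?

Independent Poisson processes superpose: combined rate λ = 0.87 + 0.81 = 1.68 per kilobase.
Over the interval, μ = 1.68 × 5 = 8.4 (5 kilobases).
P(N = 7) = e^(−8.4) · 8.4^7/7! ≈ 0.1317.

0.1317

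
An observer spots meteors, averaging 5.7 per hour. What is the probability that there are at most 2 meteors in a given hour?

0.0768

With mean μ = 5.7 per hour,
P(N ≤ 2) = Σ_{j=0}^{2} e^(−μ) μ^j/j! ≈ 0.0768.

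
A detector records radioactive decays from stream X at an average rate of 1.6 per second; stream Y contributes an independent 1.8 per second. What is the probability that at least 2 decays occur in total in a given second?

Independent Poisson processes superpose: combined rate λ = 1.6 + 1.8 = 3.4 per second.
So μ = 3.4.
P(N ≥ 2) = 1 − P(N ≤ 1) ≈ 0.8532.

0.8532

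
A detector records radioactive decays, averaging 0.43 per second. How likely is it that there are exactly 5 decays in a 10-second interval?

Over the interval, μ = 0.43 × 10 = 4.3 (a 10-second interval = 10 seconds).
P(N = 5) = e^(−μ) μ^5/5! = e^(−4.3) · 4.3^5/120 ≈ 0.1662.

0.1662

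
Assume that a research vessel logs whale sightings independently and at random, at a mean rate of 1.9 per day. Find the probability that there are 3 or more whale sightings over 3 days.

0.9232

Over the interval, μ = 1.9 × 3 = 5.7 (3 days).
P(N ≥ 3) = 1 − P(N ≤ 2) = 1 − Σ_{j=0}^{2} e^(−μ) μ^j/j! ≈ 0.9232.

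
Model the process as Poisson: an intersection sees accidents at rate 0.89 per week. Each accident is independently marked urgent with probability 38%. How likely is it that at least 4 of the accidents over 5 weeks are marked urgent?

0.0918

Thinning: the accidents that are marked urgent themselves form a Poisson process with rate 0.38 × 0.89 = 0.3382 per week.
Over the interval, μ = 0.3382 × 5 = 1.691 (5 weeks).
P(N ≥ 4) = 1 − P(N ≤ 3) ≈ 0.0918.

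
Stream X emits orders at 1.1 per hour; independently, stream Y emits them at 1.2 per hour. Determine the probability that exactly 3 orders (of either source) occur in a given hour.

Independent Poisson processes superpose: combined rate λ = 1.1 + 1.2 = 2.3 per hour.
So μ = 2.3.
P(N = 3) = e^(−2.3) · 2.3^3/3! ≈ 0.2033.

0.2033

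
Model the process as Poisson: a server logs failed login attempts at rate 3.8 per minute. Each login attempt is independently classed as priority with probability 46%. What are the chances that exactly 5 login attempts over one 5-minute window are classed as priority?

0.0680

Thinning: the login attempts that are classed as priority themselves form a Poisson process with rate 0.46 × 3.8 = 1.748 per minute.
Over the interval, μ = 1.748 × 5 = 8.74 (a 5-minute window = 5 minutes).
P(N = 5) = e^(−8.74) · 8.74^5/5! ≈ 0.0680.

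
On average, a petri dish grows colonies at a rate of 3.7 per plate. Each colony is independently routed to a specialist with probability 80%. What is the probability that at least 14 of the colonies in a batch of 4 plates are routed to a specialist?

0.3017

Thinning: the colonies that are routed to a specialist themselves form a Poisson process with rate 0.8 × 3.7 = 2.96 per plate.
Over the interval, μ = 2.96 × 4 = 11.84 (a batch of 4 plates = 4 plates).
P(N ≥ 14) = 1 − P(N ≤ 13) ≈ 0.3017.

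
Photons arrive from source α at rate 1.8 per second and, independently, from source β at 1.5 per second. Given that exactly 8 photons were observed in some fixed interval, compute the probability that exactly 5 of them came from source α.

Given the total, each event is independently from source α with probability p = λ_α/(λ_α+λ_β) = 1.8/3.3 ≈ 0.5455.
So K ~ Binomial(8, 1.8/3.3): P(K = 5) = C(8,5) · (1.8/3.3)^5 · (1.5/3.3)^3 ≈ 0.2539.

0.2539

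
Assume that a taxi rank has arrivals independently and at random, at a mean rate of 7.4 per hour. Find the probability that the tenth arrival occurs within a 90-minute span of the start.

Over the interval, μ = 7.4 × 1.5 = 11.1 (a 90-minute span = 1.5 hours).
The tenth arrival falls in the interval iff at least 10 events occur there: P(S_10 ≤ t) = P(N ≥ 10) = 1 − P(N ≤ 9) ≈ 0.6702.

0.6702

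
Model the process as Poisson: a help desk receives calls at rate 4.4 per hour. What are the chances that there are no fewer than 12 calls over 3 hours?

0.6668

Over the interval, μ = 4.4 × 3 = 13.2 (3 hours).
P(N ≥ 12) = 1 − P(N ≤ 11) = 1 − Σ_{j=0}^{11} e^(−μ) μ^j/j! ≈ 0.6668.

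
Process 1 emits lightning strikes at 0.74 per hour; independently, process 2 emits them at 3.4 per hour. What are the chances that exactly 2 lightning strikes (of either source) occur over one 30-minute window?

0.2703

Independent Poisson processes superpose: combined rate λ = 0.74 + 3.4 = 4.14 per hour.
Over the interval, μ = 4.14 × 0.5 = 2.07 (a 30-minute window = 0.5 hours).
P(N = 2) = e^(−2.07) · 2.07^2/2! ≈ 0.2703.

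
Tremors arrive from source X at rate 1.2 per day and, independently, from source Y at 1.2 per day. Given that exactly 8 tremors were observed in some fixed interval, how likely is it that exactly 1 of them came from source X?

0.0312

Given the total, each event is independently from source X with probability p = λ_X/(λ_X+λ_Y) = 1.2/2.4 = 0.5000.
So K ~ Binomial(8, 1.2/2.4): P(K = 1) = C(8,1) · (1.2/2.4)^1 · (1.2/2.4)^7 ≈ 0.0312.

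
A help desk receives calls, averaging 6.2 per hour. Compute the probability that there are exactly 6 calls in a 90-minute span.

0.0822

Over the interval, μ = 6.2 × 1.5 = 9.3 (a 90-minute span = 1.5 hours).
P(N = 6) = e^(−μ) μ^6/6! = e^(−9.3) · 9.3^6/720 ≈ 0.0822.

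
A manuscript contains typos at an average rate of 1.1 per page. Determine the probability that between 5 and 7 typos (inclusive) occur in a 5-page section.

Over the interval, μ = 1.1 × 5 = 5.5 (a 5-page section = 5 pages).
P(5 ≤ N ≤ 7) = Σ_{j=5}^{7} e^(−5.5) · 5.5^j/j! ≈ 0.4520.

0.4520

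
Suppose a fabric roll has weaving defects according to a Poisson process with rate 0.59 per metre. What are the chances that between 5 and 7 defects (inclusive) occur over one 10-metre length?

0.4590

Over the interval, μ = 0.59 × 10 = 5.9 (a 10-metre length = 10 metres).
P(5 ≤ N ≤ 7) = Σ_{j=5}^{7} e^(−5.9) · 5.9^j/j! ≈ 0.4590.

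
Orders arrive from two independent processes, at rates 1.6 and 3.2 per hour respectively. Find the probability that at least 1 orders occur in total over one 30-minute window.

0.9093

Independent Poisson processes superpose: combined rate λ = 1.6 + 3.2 = 4.8 per hour.
Over the interval, μ = 4.8 × 0.5 = 2.4 (a 30-minute window = 0.5 hours).
P(N ≥ 1) = 1 − P(N ≤ 0) ≈ 0.9093.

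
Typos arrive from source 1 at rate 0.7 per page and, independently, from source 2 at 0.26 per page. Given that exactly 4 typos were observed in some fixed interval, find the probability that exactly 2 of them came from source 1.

Given the total, each event is independently from source 1 with probability p = λ_1/(λ_1+λ_2) = 0.7/0.96 ≈ 0.7292.
So K ~ Binomial(4, 0.7/0.96): P(K = 2) = C(4,2) · (0.7/0.96)^2 · (0.26/0.96)^2 ≈ 0.2340.

0.2340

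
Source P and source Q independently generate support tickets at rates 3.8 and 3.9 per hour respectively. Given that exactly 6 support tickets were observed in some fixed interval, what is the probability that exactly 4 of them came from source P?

0.2282

Given the total, each event is independently from source P with probability p = λ_P/(λ_P+λ_Q) = 3.8/7.7 ≈ 0.4935.
So K ~ Binomial(6, 3.8/7.7): P(K = 4) = C(6,4) · (3.8/7.7)^4 · (3.9/7.7)^2 ≈ 0.2282.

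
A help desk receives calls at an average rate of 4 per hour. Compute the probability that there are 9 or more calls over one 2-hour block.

Over the interval, μ = 4 × 2 = 8 (a 2-hour block = 2 hours).
P(N ≥ 9) = 1 − P(N ≤ 8) = 1 − Σ_{j=0}^{8} e^(−μ) μ^j/j! ≈ 0.4075.

0.4075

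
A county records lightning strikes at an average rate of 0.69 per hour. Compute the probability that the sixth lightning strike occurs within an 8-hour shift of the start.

0.4745

Over the interval, μ = 0.69 × 8 = 5.52 (an 8-hour shift = 8 hours).
The sixth arrival falls in the interval iff at least 6 events occur there: P(S_6 ≤ t) = P(N ≥ 6) = 1 − P(N ≤ 5) ≈ 0.4745.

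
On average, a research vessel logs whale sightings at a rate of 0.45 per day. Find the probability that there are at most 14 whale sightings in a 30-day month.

0.6233

Over the interval, μ = 0.45 × 30 = 13.5 (a 30-day month = 30 days).
P(N ≤ 14) = Σ_{j=0}^{14} e^(−μ) μ^j/j! ≈ 0.6233.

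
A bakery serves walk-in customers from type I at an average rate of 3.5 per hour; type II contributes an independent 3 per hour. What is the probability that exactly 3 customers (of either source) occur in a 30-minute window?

0.2218

Independent Poisson processes superpose: combined rate λ = 3.5 + 3 = 6.5 per hour.
Over the interval, μ = 6.5 × 0.5 = 3.25 (a 30-minute window = 0.5 hours).
P(N = 3) = e^(−3.25) · 3.25^3/3! ≈ 0.2218.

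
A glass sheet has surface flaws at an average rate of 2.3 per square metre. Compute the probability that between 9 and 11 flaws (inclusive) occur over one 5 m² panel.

0.3292

Over the interval, μ = 2.3 × 5 = 11.5 (a 5 m² panel = 5 square metres).
P(9 ≤ N ≤ 11) = Σ_{j=9}^{11} e^(−11.5) · 11.5^j/j! ≈ 0.3292.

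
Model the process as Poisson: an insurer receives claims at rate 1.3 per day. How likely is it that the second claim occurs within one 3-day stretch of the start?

0.9008

Over the interval, μ = 1.3 × 3 = 3.9 (a 3-day stretch = 3 days).
The second arrival falls in the interval iff at least 2 events occur there: P(S_2 ≤ t) = P(N ≥ 2) = 1 − P(N ≤ 1) ≈ 0.9008.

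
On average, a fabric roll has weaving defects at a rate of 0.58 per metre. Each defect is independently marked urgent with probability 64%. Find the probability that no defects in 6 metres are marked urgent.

Thinning: the defects that are marked urgent themselves form a Poisson process with rate 0.64 × 0.58 = 0.3712 per metre.
Over the interval, μ = 0.3712 × 6 = 2.2272 (6 metres).
P(N = 0) = e^(−2.2272) · 2.2272^0/0! ≈ 0.1078.

0.1078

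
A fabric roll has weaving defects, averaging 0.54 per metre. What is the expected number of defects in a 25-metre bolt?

13.5

E[N] = λt = 0.54 × 25 = 13.5 (a 25-metre bolt = 25 metres).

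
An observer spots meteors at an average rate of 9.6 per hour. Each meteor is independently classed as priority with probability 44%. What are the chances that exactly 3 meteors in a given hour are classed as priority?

0.1839

Thinning: the meteors that are classed as priority themselves form a Poisson process with rate 0.44 × 9.6 = 4.224 per hour.
So μ = 4.224.
P(N = 3) = e^(−4.224) · 4.224^3/3! ≈ 0.1839.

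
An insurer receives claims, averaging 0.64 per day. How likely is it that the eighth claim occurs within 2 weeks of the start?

0.6714

Over the interval, μ = 0.64 × 14 = 8.96 (2 weeks = 14 days).
The eighth arrival falls in the interval iff at least 8 events occur there: P(S_8 ≤ t) = P(N ≥ 8) = 1 − P(N ≤ 7) ≈ 0.6714.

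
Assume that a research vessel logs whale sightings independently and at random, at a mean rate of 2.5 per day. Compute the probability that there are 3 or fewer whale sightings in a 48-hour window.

Over the interval, μ = 2.5 × 2 = 5 (a 48-hour window = 2 days).
P(N ≤ 3) = Σ_{j=0}^{3} e^(−μ) μ^j/j! ≈ 0.2650.

0.2650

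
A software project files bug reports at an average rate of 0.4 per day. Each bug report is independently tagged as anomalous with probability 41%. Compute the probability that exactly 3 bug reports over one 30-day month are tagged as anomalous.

Thinning: the bug reports that are tagged as anomalous themselves form a Poisson process with rate 0.41 × 0.4 = 0.164 per day.
Over the interval, μ = 0.164 × 30 = 4.92 (a 30-day month = 30 days).
P(N = 3) = e^(−4.92) · 4.92^3/3! ≈ 0.1449.

0.1449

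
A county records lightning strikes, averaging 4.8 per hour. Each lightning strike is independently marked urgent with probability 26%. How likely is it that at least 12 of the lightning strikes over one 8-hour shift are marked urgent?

0.3014

Thinning: the lightning strikes that are marked urgent themselves form a Poisson process with rate 0.26 × 4.8 = 1.248 per hour.
Over the interval, μ = 1.248 × 8 = 9.984 (an 8-hour shift = 8 hours).
P(N ≥ 12) = 1 − P(N ≤ 11) ≈ 0.3014.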